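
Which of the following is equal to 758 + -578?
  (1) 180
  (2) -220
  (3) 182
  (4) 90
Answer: 1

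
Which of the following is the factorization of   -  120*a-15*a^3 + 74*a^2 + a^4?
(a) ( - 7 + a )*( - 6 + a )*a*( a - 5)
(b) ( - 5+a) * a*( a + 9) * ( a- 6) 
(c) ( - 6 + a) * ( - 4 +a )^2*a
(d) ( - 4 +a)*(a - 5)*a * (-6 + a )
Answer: d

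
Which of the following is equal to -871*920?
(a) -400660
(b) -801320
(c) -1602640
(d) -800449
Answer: b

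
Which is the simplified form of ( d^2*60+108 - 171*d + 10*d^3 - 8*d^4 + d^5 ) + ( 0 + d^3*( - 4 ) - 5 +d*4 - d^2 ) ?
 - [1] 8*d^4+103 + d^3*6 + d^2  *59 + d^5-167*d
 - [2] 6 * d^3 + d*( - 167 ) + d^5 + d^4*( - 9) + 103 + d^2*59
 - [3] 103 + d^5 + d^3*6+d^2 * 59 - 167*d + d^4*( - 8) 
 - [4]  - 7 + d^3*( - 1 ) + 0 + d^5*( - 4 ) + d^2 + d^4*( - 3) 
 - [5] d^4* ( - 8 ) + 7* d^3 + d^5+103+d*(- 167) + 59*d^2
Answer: 3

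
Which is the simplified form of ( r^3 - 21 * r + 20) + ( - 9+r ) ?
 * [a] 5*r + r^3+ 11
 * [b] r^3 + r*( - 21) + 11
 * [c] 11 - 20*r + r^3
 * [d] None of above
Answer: c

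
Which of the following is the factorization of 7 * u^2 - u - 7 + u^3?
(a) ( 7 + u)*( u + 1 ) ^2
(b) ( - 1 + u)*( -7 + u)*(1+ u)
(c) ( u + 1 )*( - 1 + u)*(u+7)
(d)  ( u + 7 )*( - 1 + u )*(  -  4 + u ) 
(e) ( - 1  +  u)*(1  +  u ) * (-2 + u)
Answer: c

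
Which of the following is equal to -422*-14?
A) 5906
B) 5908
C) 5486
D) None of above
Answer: B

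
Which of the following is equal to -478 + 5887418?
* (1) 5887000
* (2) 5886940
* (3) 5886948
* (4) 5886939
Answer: 2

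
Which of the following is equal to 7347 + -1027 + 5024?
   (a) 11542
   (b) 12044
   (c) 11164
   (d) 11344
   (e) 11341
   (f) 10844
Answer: d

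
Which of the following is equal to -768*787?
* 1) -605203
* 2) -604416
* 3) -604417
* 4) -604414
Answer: 2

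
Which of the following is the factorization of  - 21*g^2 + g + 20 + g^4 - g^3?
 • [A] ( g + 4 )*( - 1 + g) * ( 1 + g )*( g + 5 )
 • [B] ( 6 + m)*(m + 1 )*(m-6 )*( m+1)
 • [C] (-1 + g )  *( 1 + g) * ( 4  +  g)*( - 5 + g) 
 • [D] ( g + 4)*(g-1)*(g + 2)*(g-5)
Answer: C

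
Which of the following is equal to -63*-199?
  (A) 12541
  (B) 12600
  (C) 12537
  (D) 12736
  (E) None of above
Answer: C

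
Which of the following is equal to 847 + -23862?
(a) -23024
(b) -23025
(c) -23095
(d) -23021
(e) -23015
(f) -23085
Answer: e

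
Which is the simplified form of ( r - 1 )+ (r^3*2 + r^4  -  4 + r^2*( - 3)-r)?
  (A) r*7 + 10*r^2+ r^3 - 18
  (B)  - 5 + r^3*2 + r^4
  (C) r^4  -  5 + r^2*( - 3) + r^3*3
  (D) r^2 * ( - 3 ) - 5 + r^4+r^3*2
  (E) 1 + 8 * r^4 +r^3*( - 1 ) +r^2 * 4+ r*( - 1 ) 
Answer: D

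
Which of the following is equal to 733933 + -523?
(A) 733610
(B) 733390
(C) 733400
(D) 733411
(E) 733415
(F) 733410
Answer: F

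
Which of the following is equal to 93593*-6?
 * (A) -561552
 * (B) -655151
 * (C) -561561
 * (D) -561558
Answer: D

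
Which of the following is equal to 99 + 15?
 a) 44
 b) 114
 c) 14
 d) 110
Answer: b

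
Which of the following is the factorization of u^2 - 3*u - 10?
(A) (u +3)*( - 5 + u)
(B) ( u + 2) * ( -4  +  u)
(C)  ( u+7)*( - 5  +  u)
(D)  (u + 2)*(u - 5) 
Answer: D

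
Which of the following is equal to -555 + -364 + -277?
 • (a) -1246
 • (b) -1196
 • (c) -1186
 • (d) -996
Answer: b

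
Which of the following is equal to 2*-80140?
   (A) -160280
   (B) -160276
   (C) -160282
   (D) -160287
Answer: A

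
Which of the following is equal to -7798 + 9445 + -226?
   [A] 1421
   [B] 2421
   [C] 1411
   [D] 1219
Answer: A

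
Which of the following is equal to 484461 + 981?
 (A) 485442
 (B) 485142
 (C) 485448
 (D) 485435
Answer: A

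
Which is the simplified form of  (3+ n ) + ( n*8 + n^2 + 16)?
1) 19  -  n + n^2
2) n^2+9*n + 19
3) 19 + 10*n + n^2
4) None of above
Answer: 2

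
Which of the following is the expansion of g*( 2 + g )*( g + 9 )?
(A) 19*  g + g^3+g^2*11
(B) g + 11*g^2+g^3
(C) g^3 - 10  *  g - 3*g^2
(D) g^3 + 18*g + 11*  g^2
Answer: D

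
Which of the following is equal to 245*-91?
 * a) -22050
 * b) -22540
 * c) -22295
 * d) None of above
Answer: c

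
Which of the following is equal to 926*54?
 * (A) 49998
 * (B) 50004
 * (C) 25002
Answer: B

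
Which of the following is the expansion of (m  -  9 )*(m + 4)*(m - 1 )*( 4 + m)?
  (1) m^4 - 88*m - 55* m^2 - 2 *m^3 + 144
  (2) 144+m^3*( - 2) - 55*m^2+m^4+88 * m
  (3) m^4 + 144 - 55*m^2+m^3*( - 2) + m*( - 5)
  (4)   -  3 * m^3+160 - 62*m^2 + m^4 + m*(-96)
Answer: 1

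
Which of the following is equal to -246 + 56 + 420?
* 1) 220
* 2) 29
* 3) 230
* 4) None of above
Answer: 3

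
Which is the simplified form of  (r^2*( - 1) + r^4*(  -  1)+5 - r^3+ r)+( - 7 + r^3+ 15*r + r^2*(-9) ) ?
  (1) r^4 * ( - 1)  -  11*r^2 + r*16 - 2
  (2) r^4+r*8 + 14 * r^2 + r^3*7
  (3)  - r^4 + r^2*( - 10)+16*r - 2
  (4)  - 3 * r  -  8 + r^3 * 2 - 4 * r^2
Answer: 3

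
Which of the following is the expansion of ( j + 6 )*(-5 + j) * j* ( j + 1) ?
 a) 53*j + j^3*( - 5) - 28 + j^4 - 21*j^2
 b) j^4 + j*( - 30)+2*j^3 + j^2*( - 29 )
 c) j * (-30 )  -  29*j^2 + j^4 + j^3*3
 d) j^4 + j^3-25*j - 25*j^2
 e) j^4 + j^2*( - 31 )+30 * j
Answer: b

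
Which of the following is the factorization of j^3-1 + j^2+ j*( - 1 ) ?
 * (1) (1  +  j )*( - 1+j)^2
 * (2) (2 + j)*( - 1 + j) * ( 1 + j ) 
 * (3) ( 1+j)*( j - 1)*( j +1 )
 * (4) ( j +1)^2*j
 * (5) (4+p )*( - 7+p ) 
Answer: 3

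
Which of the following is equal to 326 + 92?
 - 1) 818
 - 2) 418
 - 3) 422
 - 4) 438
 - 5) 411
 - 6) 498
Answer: 2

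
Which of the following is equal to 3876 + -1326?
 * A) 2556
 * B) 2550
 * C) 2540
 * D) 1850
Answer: B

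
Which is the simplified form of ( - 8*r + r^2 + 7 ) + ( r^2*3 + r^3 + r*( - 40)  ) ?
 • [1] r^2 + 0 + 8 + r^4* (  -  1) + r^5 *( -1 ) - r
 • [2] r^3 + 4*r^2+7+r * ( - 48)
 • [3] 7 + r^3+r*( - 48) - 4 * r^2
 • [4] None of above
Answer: 2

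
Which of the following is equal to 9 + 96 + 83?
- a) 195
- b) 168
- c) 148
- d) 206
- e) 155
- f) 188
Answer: f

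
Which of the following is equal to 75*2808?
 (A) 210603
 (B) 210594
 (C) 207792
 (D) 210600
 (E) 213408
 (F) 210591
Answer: D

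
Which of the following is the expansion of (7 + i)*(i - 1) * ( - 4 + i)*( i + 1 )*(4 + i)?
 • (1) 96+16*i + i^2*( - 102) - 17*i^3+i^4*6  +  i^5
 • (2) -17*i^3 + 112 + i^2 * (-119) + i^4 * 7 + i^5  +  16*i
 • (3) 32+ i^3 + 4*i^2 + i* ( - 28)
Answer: 2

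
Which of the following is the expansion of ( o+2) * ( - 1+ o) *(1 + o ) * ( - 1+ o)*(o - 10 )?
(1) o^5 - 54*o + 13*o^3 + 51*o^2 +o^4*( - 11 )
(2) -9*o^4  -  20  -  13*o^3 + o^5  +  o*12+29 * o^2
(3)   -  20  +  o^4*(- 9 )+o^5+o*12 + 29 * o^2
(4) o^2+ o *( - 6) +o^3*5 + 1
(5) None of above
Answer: 2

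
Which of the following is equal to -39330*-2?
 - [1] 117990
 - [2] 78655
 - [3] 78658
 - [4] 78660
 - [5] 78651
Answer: 4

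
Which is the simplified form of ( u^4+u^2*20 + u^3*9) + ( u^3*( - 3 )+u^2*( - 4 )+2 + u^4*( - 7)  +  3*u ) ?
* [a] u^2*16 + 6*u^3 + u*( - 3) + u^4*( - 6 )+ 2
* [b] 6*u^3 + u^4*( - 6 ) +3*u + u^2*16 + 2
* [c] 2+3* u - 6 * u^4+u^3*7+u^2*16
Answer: b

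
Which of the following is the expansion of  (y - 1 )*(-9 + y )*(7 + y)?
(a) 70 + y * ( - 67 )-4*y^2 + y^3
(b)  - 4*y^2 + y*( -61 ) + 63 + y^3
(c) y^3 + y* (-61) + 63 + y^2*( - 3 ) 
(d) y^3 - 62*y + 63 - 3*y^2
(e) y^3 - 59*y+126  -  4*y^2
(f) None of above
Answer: c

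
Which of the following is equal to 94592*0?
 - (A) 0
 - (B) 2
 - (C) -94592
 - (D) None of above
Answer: A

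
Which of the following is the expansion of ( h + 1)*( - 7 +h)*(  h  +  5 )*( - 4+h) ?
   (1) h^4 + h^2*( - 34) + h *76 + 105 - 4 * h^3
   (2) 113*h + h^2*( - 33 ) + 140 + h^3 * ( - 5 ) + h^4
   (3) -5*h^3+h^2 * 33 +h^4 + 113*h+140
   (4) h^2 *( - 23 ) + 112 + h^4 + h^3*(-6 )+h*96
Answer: 2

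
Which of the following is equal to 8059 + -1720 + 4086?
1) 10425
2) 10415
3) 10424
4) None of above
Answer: 1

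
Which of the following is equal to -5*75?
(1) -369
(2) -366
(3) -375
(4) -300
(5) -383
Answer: 3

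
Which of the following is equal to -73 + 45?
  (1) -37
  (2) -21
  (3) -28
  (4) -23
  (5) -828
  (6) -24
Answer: 3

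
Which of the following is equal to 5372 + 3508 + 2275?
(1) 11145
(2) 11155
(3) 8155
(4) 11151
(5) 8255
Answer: 2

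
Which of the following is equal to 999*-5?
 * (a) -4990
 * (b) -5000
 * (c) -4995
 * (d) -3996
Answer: c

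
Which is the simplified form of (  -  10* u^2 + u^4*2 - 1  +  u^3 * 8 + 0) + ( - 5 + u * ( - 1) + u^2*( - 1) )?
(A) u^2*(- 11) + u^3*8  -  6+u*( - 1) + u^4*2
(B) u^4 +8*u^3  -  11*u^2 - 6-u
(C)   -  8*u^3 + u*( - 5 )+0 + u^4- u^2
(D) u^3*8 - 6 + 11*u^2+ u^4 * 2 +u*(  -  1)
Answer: A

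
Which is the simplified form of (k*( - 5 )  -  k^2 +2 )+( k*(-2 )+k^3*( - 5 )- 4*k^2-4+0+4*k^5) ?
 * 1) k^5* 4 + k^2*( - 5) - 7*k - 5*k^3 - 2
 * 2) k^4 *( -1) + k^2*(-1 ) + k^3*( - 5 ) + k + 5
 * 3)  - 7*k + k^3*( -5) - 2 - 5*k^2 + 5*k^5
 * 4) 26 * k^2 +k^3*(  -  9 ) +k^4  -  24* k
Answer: 1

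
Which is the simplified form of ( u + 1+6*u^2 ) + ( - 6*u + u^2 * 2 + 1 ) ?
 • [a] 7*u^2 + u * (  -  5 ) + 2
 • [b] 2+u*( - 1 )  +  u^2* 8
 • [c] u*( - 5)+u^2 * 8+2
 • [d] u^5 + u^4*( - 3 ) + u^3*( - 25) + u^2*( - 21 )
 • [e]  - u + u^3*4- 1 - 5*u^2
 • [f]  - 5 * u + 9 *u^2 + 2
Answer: c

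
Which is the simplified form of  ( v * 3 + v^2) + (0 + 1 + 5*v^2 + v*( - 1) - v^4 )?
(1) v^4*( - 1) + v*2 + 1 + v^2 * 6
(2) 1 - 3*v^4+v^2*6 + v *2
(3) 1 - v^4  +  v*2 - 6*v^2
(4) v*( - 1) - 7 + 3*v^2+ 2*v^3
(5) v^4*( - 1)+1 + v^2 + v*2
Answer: 1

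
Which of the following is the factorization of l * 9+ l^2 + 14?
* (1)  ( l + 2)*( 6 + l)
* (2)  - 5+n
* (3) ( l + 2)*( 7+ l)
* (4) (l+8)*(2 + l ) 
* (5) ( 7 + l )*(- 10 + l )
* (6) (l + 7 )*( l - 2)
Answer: 3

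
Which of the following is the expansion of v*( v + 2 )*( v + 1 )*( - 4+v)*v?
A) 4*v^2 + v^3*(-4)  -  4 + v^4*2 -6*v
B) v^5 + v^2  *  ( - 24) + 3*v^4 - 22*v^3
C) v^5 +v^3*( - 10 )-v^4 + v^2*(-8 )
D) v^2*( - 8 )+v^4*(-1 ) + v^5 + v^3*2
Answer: C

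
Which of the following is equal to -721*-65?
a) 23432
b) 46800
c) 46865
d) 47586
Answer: c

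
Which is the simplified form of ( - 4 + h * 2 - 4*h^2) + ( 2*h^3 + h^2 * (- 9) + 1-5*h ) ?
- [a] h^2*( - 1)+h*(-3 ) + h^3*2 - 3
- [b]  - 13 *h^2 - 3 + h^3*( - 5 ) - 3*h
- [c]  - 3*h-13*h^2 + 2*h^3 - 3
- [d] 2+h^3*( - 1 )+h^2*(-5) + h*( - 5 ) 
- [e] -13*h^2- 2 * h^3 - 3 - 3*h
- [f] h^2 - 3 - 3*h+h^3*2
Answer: c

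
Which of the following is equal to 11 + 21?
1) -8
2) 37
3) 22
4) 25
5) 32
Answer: 5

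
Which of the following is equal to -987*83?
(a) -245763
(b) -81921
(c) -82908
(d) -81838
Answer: b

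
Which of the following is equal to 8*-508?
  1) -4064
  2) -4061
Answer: 1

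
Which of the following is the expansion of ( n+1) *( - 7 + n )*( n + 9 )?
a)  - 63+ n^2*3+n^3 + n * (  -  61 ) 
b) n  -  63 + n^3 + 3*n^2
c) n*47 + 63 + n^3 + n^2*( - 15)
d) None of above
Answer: a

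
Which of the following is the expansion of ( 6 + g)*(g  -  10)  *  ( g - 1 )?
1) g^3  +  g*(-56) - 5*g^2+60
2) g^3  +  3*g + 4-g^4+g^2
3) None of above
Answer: 1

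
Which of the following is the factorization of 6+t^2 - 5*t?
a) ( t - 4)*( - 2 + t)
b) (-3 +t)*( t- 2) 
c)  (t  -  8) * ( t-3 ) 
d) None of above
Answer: b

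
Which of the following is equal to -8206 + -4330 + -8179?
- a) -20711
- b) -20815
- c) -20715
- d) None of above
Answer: c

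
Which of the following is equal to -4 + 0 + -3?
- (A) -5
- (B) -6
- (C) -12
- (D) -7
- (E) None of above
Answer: D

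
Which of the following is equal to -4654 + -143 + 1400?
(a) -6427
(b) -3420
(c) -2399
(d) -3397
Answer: d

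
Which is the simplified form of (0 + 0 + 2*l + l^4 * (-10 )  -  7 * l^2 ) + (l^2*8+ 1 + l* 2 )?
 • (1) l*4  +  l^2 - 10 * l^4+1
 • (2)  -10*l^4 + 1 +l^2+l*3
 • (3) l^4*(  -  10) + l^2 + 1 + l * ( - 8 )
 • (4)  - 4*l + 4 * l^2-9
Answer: 1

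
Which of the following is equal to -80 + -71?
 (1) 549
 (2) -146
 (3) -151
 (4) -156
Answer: 3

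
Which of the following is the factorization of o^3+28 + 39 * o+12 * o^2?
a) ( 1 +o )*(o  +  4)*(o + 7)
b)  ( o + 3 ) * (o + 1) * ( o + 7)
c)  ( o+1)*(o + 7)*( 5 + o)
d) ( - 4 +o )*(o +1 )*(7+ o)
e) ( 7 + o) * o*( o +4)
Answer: a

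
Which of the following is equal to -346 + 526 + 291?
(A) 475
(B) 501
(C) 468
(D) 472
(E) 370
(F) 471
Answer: F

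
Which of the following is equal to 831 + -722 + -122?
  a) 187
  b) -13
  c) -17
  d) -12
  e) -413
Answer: b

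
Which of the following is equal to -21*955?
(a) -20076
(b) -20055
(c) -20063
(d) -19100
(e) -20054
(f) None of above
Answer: b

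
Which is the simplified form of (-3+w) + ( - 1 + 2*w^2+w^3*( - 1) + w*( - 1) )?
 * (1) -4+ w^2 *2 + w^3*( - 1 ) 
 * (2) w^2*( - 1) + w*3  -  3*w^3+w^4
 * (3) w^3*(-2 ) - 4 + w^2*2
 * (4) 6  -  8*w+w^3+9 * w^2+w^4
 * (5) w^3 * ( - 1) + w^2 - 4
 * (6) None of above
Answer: 1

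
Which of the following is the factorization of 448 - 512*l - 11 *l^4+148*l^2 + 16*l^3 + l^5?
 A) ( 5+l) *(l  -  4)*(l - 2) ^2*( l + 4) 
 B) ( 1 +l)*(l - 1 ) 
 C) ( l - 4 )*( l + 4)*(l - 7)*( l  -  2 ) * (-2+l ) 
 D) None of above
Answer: C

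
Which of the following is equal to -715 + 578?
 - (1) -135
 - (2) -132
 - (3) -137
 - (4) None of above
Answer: 3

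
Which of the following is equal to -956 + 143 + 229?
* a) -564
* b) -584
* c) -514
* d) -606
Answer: b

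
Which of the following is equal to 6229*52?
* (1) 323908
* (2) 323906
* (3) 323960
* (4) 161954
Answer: 1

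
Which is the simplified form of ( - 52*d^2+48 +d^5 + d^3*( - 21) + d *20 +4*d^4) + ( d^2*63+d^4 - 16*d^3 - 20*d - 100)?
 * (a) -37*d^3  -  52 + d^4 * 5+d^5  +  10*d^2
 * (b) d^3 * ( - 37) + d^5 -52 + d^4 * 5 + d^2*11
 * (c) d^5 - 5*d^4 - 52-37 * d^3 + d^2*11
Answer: b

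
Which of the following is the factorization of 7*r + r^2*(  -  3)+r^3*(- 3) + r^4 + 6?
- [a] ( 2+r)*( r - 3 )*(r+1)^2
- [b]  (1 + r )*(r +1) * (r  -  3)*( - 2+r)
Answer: b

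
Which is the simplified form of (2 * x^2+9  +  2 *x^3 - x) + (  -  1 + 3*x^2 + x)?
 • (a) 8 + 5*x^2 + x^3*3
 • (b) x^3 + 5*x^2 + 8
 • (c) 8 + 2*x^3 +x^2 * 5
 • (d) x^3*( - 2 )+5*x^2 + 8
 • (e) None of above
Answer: c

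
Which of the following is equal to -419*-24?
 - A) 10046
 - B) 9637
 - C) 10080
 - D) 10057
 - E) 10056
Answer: E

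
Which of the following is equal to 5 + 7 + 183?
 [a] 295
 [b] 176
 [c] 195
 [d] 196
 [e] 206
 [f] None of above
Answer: c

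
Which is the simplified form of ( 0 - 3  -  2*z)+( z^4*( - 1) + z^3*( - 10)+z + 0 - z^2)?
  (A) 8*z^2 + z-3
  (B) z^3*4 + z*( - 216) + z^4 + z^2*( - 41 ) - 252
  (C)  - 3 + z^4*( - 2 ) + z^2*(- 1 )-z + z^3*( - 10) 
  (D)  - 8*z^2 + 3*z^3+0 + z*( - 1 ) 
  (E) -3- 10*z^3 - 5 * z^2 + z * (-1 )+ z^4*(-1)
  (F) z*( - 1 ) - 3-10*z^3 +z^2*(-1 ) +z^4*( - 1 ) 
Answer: F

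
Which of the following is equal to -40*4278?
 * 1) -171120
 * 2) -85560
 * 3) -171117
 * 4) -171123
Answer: 1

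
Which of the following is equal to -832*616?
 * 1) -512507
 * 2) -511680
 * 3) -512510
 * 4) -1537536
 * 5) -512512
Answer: 5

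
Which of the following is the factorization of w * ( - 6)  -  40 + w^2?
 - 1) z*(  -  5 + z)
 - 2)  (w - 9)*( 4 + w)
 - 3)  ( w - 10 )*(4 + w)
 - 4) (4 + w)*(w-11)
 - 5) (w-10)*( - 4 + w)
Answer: 3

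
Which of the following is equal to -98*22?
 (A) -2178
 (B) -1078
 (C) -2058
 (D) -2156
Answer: D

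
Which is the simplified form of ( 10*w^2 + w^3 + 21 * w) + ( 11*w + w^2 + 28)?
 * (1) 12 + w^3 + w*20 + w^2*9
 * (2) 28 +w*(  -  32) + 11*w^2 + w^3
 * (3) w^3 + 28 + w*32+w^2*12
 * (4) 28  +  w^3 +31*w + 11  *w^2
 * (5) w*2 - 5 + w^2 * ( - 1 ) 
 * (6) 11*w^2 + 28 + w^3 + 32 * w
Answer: 6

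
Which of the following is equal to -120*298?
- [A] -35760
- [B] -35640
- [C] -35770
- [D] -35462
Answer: A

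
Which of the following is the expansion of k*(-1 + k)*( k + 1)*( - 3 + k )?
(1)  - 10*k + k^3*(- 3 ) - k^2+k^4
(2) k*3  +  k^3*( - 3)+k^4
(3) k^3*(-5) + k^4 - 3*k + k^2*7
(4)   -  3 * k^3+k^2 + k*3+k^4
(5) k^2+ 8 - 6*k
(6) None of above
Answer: 6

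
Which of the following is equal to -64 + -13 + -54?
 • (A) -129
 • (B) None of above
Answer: B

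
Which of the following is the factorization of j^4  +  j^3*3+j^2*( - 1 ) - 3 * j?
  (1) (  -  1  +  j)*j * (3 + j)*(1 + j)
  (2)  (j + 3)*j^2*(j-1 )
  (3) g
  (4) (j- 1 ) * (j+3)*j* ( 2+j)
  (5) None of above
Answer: 1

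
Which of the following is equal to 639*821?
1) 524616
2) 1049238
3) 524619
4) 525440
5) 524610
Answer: 3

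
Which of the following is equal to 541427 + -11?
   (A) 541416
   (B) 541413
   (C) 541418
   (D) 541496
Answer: A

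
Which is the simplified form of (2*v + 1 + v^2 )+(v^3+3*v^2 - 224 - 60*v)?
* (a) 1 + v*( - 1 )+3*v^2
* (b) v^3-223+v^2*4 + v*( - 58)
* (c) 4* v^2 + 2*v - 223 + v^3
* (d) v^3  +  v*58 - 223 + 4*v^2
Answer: b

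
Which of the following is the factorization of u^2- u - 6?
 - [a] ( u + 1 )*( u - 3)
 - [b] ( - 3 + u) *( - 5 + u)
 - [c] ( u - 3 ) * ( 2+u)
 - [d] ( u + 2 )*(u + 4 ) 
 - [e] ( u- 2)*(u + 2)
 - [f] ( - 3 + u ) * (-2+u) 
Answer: c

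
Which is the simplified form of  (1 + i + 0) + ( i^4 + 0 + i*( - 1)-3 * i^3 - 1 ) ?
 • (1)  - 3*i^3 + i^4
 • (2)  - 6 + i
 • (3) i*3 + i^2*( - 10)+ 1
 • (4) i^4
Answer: 1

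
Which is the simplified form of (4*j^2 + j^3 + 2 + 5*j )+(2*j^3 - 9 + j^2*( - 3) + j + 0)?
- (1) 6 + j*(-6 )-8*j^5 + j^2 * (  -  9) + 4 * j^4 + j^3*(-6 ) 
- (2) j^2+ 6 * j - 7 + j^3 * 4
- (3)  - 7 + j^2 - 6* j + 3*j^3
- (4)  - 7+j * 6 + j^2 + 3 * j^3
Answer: 4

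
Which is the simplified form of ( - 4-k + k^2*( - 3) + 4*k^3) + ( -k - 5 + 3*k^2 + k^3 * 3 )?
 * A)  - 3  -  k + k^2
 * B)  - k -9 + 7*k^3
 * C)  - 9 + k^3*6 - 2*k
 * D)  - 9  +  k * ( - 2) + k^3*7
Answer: D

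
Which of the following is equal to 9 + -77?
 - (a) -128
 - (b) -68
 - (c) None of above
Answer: b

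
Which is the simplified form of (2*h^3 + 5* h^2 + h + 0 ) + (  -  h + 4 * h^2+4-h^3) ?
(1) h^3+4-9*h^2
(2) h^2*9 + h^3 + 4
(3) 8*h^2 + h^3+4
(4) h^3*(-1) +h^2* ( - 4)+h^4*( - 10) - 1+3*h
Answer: 2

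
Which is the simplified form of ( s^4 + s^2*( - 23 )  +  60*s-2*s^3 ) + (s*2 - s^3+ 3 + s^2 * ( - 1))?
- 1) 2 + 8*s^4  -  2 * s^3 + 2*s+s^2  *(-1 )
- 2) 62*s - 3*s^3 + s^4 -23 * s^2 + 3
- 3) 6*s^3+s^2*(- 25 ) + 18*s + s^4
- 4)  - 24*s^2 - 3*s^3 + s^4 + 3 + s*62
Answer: 4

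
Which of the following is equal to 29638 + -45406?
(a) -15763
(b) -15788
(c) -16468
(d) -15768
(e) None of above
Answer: d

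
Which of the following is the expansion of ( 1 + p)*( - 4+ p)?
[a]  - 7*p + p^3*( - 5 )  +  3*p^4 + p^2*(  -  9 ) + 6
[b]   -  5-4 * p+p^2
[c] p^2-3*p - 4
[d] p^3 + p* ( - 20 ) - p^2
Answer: c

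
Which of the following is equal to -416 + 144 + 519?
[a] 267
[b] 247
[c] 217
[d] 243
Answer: b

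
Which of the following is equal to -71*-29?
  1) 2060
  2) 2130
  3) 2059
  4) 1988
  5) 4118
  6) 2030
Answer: 3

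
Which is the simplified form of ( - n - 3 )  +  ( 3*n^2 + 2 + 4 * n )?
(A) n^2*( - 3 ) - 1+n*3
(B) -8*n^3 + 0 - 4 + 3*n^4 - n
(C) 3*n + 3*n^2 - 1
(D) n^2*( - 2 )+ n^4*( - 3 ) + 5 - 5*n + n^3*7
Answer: C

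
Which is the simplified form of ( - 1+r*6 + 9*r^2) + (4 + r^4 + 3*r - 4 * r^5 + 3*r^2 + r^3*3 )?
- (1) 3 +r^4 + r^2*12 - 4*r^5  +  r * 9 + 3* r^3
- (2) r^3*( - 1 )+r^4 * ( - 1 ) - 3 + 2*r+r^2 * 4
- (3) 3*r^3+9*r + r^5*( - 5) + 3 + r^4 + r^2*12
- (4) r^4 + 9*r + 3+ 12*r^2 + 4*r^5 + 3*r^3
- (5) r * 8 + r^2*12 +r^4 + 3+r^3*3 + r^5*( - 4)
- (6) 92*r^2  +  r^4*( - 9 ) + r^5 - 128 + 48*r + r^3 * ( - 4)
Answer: 1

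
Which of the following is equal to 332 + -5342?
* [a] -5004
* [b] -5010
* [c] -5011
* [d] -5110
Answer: b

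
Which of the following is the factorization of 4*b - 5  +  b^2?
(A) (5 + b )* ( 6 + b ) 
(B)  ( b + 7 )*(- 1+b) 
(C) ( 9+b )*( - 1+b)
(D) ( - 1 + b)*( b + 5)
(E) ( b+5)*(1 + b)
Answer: D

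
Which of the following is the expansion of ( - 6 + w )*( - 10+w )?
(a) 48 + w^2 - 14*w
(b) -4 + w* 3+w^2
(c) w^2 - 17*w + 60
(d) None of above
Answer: d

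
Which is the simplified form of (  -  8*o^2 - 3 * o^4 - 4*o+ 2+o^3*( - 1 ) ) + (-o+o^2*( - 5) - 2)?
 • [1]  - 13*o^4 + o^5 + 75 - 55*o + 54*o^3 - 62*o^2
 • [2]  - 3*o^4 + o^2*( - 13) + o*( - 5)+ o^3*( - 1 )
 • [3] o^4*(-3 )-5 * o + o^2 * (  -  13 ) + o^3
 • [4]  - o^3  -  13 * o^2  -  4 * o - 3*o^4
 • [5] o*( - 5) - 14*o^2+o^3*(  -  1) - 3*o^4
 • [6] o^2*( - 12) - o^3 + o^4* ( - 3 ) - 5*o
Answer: 2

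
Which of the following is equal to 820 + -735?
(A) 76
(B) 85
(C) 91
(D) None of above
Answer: B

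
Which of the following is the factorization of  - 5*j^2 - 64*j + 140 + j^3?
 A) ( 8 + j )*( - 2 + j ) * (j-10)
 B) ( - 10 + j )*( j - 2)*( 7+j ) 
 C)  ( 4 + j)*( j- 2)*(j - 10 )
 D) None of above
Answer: B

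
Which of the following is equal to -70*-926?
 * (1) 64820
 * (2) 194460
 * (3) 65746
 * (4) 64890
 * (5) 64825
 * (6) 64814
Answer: 1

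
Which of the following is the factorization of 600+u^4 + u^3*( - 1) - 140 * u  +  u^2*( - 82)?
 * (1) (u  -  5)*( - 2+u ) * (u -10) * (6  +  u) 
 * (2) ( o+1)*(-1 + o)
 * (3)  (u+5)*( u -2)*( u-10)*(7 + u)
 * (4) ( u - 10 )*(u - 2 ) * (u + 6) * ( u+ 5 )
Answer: 4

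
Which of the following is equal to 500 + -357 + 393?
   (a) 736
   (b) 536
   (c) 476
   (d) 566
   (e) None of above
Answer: b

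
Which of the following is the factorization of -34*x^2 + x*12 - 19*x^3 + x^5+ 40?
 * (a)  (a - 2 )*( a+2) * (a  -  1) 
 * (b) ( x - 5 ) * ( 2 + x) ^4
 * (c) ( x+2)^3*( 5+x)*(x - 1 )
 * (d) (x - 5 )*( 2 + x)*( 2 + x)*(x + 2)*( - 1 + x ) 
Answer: d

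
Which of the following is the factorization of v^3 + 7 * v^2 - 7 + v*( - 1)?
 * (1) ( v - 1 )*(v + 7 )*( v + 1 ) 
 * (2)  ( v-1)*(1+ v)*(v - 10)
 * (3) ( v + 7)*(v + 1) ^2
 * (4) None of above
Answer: 1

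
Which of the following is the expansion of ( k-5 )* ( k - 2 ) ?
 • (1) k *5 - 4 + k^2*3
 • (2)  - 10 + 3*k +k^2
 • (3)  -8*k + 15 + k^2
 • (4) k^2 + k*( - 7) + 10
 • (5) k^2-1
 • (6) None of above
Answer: 4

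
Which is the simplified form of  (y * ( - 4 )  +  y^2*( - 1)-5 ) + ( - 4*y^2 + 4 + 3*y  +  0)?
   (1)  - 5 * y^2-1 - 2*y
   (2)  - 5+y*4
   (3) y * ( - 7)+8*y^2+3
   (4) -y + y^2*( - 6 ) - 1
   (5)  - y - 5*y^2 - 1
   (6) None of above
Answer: 5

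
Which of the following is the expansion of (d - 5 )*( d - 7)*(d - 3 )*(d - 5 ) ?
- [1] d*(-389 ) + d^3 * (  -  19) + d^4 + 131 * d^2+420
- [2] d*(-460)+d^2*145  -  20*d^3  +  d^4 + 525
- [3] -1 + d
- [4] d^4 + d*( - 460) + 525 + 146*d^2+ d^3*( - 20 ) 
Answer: 4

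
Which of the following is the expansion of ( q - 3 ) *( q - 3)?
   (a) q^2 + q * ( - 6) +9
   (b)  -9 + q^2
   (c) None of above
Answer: a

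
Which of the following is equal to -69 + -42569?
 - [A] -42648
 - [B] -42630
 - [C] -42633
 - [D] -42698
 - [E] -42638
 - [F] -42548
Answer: E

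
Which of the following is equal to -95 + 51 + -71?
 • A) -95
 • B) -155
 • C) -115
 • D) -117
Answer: C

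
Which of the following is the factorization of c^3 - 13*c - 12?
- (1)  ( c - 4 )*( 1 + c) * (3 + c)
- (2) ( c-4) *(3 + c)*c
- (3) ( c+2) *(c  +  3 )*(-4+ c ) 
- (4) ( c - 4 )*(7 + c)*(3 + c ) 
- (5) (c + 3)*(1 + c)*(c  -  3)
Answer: 1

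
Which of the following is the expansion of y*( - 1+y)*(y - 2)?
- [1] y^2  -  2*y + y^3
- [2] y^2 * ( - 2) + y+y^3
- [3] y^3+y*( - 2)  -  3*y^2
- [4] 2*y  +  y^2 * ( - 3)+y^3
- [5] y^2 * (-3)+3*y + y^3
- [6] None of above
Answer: 4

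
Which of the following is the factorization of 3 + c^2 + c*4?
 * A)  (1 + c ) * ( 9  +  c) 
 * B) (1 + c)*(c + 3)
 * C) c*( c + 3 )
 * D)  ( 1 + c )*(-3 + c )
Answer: B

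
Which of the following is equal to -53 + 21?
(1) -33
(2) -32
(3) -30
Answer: 2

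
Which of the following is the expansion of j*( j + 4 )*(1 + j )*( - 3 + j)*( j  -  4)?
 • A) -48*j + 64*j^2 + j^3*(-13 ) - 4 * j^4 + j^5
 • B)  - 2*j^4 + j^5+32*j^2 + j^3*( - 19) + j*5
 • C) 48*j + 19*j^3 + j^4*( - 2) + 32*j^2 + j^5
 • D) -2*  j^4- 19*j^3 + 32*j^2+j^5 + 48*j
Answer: D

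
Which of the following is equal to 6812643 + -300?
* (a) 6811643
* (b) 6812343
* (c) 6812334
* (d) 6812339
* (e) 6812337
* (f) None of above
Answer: b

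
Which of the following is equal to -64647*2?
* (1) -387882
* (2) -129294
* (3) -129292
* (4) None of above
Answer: 2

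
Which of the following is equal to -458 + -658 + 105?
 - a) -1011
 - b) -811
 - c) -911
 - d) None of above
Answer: a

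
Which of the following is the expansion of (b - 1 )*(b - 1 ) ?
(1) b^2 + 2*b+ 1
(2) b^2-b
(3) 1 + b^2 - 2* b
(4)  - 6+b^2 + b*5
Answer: 3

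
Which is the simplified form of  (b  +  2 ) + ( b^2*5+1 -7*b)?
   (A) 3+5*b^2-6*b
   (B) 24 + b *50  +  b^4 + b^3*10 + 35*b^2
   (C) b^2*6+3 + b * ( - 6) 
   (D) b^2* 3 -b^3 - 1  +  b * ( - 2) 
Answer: A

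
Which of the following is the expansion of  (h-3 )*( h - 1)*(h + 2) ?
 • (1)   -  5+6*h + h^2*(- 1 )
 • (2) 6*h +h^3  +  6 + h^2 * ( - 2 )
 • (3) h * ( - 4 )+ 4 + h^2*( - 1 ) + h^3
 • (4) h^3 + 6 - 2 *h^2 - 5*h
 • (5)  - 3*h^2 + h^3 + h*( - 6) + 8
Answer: 4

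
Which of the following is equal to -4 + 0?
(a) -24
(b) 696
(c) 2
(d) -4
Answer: d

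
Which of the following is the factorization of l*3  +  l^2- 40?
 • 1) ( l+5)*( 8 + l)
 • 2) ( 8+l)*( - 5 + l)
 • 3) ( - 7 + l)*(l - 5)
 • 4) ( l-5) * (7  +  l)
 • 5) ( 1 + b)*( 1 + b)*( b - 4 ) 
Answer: 2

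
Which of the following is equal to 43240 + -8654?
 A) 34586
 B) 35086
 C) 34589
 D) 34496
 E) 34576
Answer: A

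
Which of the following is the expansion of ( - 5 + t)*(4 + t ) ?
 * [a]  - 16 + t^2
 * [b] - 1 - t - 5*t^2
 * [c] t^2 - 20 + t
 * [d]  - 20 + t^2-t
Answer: d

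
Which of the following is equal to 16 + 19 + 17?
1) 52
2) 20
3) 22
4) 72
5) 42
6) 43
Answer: 1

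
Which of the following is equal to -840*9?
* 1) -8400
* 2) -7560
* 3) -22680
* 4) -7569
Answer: 2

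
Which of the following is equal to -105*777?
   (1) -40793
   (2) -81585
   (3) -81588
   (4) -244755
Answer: 2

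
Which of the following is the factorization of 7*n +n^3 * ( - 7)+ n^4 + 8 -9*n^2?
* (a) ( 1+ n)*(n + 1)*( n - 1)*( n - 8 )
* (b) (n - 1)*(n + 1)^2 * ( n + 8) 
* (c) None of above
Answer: a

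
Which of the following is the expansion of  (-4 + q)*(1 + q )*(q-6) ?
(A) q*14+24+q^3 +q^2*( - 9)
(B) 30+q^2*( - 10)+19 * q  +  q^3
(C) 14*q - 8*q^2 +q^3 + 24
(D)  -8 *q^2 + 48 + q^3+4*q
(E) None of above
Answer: A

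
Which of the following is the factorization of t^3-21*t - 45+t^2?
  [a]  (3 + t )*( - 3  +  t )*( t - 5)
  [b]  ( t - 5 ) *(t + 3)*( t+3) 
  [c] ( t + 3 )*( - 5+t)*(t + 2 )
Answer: b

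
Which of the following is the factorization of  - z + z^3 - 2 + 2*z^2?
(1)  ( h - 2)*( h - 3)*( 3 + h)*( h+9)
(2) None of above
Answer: 2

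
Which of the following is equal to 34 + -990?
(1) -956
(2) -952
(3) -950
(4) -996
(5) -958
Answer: 1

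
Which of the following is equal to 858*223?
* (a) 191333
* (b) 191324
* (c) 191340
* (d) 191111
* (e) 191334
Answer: e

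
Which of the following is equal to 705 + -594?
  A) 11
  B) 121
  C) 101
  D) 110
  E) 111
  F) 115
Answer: E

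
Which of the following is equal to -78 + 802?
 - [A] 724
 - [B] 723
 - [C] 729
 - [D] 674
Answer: A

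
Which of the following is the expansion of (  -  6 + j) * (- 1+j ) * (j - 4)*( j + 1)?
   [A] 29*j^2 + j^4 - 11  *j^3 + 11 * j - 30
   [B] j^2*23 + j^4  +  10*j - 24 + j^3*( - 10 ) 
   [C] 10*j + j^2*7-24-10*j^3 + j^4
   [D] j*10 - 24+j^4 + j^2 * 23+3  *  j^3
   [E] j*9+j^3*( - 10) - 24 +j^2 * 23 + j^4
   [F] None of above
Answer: B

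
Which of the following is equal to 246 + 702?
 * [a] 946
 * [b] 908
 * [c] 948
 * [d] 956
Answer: c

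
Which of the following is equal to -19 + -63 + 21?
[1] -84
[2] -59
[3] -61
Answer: 3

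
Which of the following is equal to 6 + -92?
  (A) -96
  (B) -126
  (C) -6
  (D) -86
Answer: D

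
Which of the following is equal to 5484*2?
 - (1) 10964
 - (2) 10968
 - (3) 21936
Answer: 2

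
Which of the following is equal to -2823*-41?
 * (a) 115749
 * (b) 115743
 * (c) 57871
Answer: b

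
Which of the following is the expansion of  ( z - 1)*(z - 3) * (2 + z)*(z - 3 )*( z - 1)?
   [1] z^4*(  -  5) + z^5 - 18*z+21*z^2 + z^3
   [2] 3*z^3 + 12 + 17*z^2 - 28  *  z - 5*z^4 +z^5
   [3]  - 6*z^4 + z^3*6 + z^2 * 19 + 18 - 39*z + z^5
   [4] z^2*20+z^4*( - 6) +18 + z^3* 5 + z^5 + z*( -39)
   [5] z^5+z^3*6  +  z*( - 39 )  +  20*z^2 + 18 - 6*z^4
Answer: 5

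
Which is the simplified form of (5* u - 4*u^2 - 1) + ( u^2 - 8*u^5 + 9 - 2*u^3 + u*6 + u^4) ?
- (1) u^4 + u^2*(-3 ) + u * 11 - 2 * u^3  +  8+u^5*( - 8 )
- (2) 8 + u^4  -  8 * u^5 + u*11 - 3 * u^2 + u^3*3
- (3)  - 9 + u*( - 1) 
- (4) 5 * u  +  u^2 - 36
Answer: 1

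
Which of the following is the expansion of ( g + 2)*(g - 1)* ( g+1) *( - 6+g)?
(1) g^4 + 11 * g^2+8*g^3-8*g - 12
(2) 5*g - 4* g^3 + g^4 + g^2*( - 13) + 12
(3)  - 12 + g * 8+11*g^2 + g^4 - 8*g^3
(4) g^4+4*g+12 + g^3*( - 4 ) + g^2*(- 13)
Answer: 4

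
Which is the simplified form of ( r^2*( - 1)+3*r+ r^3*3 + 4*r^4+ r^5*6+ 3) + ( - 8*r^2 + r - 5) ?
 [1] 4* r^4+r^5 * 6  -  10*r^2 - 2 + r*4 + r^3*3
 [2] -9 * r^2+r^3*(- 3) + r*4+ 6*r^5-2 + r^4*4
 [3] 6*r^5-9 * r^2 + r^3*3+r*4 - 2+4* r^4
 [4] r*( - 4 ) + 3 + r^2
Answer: 3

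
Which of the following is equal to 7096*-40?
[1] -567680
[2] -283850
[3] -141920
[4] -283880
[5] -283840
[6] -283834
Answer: 5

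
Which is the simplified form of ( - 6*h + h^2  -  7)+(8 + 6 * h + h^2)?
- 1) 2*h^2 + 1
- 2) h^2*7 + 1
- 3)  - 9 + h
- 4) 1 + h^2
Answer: 1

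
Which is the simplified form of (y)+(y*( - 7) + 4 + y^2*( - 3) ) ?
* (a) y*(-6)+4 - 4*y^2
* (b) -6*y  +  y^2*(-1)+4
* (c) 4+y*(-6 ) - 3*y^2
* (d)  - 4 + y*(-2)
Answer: c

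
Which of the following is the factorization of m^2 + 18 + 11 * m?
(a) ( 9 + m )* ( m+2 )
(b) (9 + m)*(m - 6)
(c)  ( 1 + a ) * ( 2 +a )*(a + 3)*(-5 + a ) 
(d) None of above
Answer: a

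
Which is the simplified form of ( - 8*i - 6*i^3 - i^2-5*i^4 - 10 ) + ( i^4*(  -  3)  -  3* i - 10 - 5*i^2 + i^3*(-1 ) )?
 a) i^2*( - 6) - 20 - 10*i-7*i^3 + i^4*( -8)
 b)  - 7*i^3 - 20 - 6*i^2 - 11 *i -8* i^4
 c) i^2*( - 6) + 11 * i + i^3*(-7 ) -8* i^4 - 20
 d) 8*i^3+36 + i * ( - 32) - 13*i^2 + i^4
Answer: b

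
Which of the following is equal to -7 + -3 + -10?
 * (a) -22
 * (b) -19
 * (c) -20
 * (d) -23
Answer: c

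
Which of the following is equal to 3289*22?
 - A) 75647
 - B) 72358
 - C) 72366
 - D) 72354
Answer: B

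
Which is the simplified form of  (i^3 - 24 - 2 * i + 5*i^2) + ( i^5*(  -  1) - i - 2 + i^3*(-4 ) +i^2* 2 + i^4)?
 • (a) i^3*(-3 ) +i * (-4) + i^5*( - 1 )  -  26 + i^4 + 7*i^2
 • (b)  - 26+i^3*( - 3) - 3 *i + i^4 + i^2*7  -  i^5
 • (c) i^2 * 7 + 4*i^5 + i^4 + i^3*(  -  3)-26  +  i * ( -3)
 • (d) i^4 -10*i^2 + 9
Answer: b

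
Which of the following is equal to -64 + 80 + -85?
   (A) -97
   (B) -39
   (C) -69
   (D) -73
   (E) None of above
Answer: C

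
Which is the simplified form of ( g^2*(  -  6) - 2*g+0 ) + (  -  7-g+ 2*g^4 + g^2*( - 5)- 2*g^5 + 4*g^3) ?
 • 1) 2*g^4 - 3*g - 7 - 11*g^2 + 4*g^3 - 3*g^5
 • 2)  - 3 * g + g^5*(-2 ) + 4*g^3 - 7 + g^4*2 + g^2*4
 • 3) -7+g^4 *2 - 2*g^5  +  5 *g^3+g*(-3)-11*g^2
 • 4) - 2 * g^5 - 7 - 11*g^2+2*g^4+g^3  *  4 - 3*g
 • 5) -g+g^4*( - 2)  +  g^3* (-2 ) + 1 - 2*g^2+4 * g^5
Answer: 4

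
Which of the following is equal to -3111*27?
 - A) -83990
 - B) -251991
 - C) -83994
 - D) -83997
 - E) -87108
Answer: D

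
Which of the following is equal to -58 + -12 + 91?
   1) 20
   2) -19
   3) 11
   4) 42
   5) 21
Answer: 5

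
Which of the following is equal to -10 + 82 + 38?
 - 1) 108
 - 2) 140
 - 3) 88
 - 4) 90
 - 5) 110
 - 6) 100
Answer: 5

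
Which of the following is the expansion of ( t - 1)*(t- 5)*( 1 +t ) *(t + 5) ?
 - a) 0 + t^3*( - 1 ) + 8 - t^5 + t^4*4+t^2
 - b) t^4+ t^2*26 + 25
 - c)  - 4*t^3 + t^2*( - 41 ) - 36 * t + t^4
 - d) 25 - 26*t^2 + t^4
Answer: d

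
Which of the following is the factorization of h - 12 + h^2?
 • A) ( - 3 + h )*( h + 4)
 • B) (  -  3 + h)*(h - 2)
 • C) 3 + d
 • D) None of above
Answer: A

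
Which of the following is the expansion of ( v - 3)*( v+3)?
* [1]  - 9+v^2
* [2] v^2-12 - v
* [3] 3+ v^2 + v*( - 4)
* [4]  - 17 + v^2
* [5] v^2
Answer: 1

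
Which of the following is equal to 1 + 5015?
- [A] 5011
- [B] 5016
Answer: B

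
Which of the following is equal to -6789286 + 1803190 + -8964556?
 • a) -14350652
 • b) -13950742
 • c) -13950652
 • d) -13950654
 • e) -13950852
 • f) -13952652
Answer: c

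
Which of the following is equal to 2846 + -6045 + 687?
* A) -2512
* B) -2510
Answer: A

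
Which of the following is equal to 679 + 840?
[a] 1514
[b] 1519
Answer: b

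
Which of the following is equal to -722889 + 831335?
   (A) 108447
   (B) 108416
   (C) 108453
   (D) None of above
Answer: D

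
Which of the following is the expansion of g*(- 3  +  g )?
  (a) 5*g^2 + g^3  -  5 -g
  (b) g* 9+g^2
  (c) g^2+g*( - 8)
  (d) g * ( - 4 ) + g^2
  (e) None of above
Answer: e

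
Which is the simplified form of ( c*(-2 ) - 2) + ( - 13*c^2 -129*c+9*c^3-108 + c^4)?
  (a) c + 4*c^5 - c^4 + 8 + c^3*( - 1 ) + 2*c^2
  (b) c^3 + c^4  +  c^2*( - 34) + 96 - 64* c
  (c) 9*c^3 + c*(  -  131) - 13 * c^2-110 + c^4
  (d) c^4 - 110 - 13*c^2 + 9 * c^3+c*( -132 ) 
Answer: c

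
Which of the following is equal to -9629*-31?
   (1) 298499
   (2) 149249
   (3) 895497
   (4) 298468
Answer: 1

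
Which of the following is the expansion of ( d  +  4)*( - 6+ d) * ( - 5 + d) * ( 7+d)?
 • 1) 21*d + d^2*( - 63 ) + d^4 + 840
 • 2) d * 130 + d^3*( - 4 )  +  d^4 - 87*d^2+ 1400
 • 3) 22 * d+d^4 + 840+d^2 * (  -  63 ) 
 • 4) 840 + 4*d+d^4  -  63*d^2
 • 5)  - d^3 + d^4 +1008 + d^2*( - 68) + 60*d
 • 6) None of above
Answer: 3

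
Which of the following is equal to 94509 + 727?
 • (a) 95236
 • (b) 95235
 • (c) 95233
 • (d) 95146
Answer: a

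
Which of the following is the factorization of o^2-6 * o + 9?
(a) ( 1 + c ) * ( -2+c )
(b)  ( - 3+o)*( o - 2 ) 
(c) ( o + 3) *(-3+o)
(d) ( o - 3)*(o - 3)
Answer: d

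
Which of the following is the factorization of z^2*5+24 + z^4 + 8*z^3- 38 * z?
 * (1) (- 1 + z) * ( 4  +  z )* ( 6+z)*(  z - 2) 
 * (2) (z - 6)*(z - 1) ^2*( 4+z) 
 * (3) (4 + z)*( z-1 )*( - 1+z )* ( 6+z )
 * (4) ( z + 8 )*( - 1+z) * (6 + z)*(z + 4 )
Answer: 3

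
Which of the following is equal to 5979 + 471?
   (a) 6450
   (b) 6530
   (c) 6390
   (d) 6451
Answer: a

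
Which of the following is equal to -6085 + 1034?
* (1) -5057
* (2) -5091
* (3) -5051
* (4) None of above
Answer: 3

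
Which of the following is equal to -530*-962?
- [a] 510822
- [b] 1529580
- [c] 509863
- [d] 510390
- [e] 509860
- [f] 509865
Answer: e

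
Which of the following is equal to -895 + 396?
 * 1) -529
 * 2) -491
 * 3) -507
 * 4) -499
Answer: 4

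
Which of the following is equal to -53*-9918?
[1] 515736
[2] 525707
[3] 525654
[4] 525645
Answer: 3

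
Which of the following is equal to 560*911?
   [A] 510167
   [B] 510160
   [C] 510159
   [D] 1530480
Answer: B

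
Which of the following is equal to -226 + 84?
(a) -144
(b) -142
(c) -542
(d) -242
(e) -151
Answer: b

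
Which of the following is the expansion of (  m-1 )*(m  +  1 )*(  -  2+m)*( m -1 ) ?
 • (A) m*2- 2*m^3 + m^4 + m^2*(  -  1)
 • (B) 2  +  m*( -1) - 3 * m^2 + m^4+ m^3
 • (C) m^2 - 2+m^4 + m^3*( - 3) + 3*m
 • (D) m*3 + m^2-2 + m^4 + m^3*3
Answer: C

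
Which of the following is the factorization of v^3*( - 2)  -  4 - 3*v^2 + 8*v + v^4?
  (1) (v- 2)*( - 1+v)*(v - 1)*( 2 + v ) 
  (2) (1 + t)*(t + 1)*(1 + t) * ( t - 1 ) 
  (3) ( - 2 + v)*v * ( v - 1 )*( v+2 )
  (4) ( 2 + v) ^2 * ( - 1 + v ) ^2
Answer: 1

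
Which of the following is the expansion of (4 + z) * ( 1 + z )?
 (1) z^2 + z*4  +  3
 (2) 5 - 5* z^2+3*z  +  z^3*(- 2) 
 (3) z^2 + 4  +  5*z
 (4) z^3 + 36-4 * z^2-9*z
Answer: 3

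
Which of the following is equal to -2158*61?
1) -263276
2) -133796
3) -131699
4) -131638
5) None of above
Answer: 4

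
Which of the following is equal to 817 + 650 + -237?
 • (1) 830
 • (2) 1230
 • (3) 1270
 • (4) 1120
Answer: 2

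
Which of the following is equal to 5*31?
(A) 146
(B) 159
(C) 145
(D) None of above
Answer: D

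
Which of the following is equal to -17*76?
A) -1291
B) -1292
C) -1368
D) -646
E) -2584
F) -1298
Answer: B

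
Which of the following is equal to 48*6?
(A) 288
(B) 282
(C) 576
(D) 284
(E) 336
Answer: A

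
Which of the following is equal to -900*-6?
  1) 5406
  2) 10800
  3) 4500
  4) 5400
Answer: 4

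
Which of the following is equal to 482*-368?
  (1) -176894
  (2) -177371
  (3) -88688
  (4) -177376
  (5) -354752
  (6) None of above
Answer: 4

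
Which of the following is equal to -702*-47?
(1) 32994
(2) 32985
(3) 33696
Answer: 1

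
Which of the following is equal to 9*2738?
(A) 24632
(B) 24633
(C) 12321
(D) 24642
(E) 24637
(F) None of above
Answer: D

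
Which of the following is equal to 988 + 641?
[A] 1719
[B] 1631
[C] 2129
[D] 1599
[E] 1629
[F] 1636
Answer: E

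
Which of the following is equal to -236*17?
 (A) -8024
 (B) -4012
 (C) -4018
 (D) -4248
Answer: B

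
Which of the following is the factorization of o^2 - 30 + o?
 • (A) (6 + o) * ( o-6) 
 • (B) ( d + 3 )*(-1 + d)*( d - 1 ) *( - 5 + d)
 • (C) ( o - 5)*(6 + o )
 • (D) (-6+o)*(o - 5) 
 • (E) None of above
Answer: C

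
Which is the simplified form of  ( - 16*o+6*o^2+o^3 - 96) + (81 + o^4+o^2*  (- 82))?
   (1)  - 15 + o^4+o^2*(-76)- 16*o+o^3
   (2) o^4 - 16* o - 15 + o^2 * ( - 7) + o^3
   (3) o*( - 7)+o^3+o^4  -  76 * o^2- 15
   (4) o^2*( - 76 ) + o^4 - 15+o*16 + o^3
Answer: 1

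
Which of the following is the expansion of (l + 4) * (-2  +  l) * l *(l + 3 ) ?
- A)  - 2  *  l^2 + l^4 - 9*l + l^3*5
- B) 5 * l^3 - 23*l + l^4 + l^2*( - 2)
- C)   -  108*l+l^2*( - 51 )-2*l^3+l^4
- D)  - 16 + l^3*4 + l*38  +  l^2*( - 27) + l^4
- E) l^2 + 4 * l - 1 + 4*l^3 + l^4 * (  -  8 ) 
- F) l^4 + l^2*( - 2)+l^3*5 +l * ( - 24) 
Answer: F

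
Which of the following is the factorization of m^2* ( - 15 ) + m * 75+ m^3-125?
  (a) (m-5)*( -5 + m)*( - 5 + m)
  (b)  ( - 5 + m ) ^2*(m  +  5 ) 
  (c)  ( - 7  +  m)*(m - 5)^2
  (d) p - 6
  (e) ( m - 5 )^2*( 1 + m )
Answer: a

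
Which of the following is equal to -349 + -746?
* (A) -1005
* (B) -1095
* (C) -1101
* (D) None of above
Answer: B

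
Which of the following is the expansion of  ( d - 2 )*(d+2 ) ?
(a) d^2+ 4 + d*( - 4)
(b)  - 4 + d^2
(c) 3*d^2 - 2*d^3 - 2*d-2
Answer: b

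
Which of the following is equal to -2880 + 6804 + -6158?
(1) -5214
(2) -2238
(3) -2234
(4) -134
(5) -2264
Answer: 3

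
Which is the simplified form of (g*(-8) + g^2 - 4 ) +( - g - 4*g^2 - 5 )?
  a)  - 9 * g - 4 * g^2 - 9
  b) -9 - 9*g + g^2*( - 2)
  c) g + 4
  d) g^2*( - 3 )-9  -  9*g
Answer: d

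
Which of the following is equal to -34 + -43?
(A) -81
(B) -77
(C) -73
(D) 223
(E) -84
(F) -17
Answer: B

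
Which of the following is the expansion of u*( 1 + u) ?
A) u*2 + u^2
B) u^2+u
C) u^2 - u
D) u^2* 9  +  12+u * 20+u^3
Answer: B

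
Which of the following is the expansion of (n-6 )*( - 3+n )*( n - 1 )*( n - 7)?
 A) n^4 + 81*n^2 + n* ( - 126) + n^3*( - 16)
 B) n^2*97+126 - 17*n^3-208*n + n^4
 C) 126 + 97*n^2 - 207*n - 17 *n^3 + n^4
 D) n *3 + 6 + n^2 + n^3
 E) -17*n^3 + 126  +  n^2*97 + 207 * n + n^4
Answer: C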